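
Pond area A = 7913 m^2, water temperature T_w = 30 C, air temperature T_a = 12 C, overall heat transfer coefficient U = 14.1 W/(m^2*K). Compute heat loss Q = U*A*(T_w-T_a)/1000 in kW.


Temperature difference dT = 30 - 12 = 18 K
Heat loss (W) = U * A * dT = 14.1 * 7913 * 18 = 2008319.4 W
Convert to kW: 2008319.4 / 1000 = 2008.3194 kW

2008.3194 kW


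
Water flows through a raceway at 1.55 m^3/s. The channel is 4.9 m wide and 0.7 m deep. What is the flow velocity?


Cross-sectional area = W * d = 4.9 * 0.7 = 3.43 m^2
Velocity = Q / A = 1.55 / 3.43 = 0.451895 m/s

0.451895 m/s


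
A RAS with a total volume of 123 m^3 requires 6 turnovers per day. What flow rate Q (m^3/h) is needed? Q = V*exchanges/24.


Daily recirculation volume = 123 m^3 * 6 = 738 m^3/day
Flow rate Q = daily volume / 24 h = 738 / 24 = 30.75 m^3/h

30.75 m^3/h


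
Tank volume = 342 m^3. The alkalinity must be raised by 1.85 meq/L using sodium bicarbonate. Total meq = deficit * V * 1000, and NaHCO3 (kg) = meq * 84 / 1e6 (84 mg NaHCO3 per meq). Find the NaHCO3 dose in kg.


Tank volume in L = 342 m^3 * 1000 = 342000 L
Total meq required = 1.85 meq/L * 342000 L = 632700 meq
NaHCO3 mass = 632700 meq * 84 mg/meq / 1e6 = 53.1468 kg

53.1468 kg


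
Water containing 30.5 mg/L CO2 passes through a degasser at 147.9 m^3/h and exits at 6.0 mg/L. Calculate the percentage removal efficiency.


CO2_out / CO2_in = 6.0 / 30.5 = 0.19672131
Fraction remaining = 0.19672131
efficiency = (1 - 0.19672131) * 100 = 80.3279 %

80.3279 %


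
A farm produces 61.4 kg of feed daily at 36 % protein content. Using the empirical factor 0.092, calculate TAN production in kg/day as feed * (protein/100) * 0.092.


Protein in feed = 61.4 * 36/100 = 22.104 kg/day
TAN = protein * 0.092 = 22.104 * 0.092 = 2.033568 kg/day

2.033568 kg/day


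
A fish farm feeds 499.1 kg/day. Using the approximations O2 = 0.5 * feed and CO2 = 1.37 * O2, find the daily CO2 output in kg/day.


O2 = 499.1 * 0.5 = 249.55
CO2 = 249.55 * 1.37 = 341.8835

341.8835 kg/day


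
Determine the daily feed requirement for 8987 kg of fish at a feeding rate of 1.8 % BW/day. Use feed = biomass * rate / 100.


Feeding rate fraction = 1.8% / 100 = 0.018
Daily feed = 8987 kg * 0.018 = 161.766 kg/day

161.766 kg/day


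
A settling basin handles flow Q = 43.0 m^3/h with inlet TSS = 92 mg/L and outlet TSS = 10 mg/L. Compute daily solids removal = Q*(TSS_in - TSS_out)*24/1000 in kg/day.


Concentration drop: TSS_in - TSS_out = 92 - 10 = 82 mg/L
Hourly solids removed = Q * dTSS = 43.0 m^3/h * 82 mg/L = 3526 g/h  (m^3/h * mg/L = g/h)
Daily solids removed = 3526 * 24 = 84624 g/day
Convert g to kg: 84624 / 1000 = 84.624 kg/day

84.624 kg/day


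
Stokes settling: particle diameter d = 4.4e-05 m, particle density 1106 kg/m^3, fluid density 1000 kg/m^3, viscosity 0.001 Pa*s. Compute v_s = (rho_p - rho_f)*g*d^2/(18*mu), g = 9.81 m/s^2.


Density difference: rho_p - rho_f = 1106 - 1000 = 106 kg/m^3
d^2 = (4.4e-05)^2 = 1.936e-09 m^2
Numerator = (rho_p - rho_f) * g * d^2 = 106 * 9.81 * 1.936e-09 = 2.013169e-06
Denominator = 18 * mu = 18 * 0.001 = 0.018
v_s = 2.013169e-06 / 0.018 = 1.11843e-04 m/s
Check: Re = rho_f * v_s * d / mu = 1000 * 1.11843e-04 * 4.4e-05 / 0.001 = 0.00492 < 1, so Stokes' law applies.

1.11843e-04 m/s


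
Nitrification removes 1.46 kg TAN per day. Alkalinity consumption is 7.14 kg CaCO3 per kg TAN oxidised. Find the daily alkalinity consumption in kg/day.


Alkalinity factor: 7.14 kg CaCO3 consumed per kg TAN nitrified
alk = 1.46 kg TAN * 7.14 = 10.4244 kg CaCO3/day

10.4244 kg CaCO3/day


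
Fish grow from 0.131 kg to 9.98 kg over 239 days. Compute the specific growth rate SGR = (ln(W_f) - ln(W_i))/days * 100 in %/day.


ln(W_f) = ln(9.98) = 2.3005831
ln(W_i) = ln(0.131) = -2.032558
ln(W_f) - ln(W_i) = 2.3005831 - -2.032558 = 4.3331411
SGR = 4.3331411 / 239 * 100 = 1.81303 %/day

1.81303 %/day


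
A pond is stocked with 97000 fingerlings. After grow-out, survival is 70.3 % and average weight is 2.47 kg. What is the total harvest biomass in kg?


Survivors = 97000 * 70.3/100 = 68191 fish
Harvest biomass = survivors * W_f = 68191 * 2.47 = 168431.77 kg

168431.77 kg


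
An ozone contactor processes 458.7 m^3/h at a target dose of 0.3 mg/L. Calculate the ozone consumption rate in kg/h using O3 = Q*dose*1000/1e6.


O3 demand (mg/h) = Q * dose * 1000 = 458.7 * 0.3 * 1000 = 137610 mg/h
Convert mg to kg: 137610 / 1e6 = 0.13761 kg/h

0.13761 kg/h


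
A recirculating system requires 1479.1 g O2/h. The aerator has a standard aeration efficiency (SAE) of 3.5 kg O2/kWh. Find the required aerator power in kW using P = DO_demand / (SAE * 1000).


SAE in g O2/kWh = 3.5 * 1000 = 3500 g/kWh
P = DO_demand / SAE_g = 1479.1 / 3500 = 0.4226 kW

0.4226 kW


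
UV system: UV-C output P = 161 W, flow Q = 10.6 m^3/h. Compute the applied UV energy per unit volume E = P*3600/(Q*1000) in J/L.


Energy delivered per hour = 161 W * 3600 s = 579600 J/h
Volume treated per hour = 10.6 m^3/h * 1000 = 10600 L/h
dose = 579600 / 10600 = 54.6792 J/L

54.6792 J/L


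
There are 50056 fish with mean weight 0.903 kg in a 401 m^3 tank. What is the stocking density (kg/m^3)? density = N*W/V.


Total biomass = 50056 fish * 0.903 kg = 45200.568 kg
Density = total biomass / volume = 45200.568 / 401 = 112.72 kg/m^3

112.72 kg/m^3


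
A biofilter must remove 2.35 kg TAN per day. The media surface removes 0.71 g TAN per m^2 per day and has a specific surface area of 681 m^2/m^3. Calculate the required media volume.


A = 2.35*1000 / 0.71 = 3309.8592 m^2
V = 3309.8592 / 681 = 4.86029

4.86029 m^3


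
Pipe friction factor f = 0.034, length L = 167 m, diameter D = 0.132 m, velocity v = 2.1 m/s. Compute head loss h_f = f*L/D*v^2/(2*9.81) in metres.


v^2 = 2.1^2 = 4.41 m^2/s^2
L/D = 167/0.132 = 1265.1515
h_f = f*(L/D)*v^2/(2g) = 0.034 * 1265.1515 * 4.41 / 19.62 = 9.66854 m

9.66854 m


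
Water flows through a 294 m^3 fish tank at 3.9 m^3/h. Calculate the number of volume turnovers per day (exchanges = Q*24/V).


Daily flow volume = 3.9 m^3/h * 24 h = 93.6 m^3/day
Exchanges = daily flow / tank volume = 93.6 / 294 = 0.318367 exchanges/day

0.318367 exchanges/day


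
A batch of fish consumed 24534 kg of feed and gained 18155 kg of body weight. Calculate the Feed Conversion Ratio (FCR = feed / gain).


FCR = feed consumed / weight gained
FCR = 24534 kg / 18155 kg = 1.35136

1.35136


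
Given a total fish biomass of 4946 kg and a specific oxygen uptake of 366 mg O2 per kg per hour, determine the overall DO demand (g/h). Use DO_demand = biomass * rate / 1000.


Total O2 consumption (mg/h) = 4946 kg * 366 mg/(kg*h) = 1810236 mg/h
Convert to g/h: 1810236 / 1000 = 1810.236 g/h

1810.236 g/h


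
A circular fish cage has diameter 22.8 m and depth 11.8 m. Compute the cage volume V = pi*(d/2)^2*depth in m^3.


r = d/2 = 22.8/2 = 11.4 m
Base area = pi*r^2 = pi*11.4^2 = 408.28138 m^2
Volume = 408.28138 * 11.8 = 4817.72 m^3

4817.72 m^3


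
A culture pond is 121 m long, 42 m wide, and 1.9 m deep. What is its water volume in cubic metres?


Base area = L * W = 121 * 42 = 5082 m^2
Volume = area * depth = 5082 * 1.9 = 9655.8 m^3

9655.8 m^3


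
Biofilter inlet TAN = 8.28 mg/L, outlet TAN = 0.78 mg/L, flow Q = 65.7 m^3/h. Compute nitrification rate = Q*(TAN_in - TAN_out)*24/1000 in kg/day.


Concentration drop: TAN_in - TAN_out = 8.28 - 0.78 = 7.5 mg/L
Hourly TAN removed = Q * dTAN = 65.7 m^3/h * 7.5 mg/L = 492.75 g/h  (m^3/h * mg/L = g/h)
Daily TAN removed = 492.75 * 24 = 11826 g/day
Convert to kg/day: 11826 / 1000 = 11.826 kg/day

11.826 kg/day


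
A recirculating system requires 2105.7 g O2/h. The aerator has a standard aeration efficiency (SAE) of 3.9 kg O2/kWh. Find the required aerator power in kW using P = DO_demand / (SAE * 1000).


SAE in g O2/kWh = 3.9 * 1000 = 3900 g/kWh
P = DO_demand / SAE_g = 2105.7 / 3900 = 0.539923 kW

0.539923 kW


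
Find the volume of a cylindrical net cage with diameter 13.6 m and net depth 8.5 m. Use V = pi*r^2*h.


r = d/2 = 13.6/2 = 6.8 m
Base area = pi*r^2 = pi*6.8^2 = 145.26724 m^2
Volume = 145.26724 * 8.5 = 1234.77 m^3

1234.77 m^3


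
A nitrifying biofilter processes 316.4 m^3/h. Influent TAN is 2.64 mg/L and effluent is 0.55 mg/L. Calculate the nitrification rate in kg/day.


Concentration drop: TAN_in - TAN_out = 2.64 - 0.55 = 2.09 mg/L
Hourly TAN removed = Q * dTAN = 316.4 m^3/h * 2.09 mg/L = 661.276 g/h  (m^3/h * mg/L = g/h)
Daily TAN removed = 661.276 * 24 = 15870.624 g/day
Convert to kg/day: 15870.624 / 1000 = 15.870624 kg/day

15.870624 kg/day


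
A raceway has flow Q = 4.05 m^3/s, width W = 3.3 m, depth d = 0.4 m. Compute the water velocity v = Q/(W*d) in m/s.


Cross-sectional area = W * d = 3.3 * 0.4 = 1.32 m^2
Velocity = Q / A = 4.05 / 1.32 = 3.06818 m/s

3.06818 m/s


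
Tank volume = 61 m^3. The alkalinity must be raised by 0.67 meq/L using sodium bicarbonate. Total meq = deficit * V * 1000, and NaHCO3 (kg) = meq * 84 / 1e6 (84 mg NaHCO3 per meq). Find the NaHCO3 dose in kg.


Tank volume in L = 61 m^3 * 1000 = 61000 L
Total meq required = 0.67 meq/L * 61000 L = 40870 meq
NaHCO3 mass = 40870 meq * 84 mg/meq / 1e6 = 3.43308 kg

3.43308 kg


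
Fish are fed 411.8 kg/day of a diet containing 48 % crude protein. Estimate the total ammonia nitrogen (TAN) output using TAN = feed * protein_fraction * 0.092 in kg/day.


Protein in feed = 411.8 * 48/100 = 197.664 kg/day
TAN = protein * 0.092 = 197.664 * 0.092 = 18.185088 kg/day

18.185088 kg/day


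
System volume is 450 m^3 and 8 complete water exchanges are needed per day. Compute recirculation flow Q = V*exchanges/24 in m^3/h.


Daily recirculation volume = 450 m^3 * 8 = 3600 m^3/day
Flow rate Q = daily volume / 24 h = 3600 / 24 = 150 m^3/h

150 m^3/h


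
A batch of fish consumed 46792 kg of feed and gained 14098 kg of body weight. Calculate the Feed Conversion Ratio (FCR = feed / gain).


FCR = feed consumed / weight gained
FCR = 46792 kg / 14098 kg = 3.31905

3.31905


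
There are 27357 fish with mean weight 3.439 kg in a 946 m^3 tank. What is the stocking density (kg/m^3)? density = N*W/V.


Total biomass = 27357 fish * 3.439 kg = 94080.723 kg
Density = total biomass / volume = 94080.723 / 946 = 99.4511 kg/m^3

99.4511 kg/m^3


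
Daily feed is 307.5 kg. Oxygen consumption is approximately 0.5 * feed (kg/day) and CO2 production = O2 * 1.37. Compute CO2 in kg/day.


O2 = 307.5 * 0.5 = 153.75
CO2 = 153.75 * 1.37 = 210.6375

210.6375 kg/day


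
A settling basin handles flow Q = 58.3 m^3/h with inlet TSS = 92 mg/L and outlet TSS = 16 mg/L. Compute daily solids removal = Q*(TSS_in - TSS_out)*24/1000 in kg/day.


Concentration drop: TSS_in - TSS_out = 92 - 16 = 76 mg/L
Hourly solids removed = Q * dTSS = 58.3 m^3/h * 76 mg/L = 4430.8 g/h  (m^3/h * mg/L = g/h)
Daily solids removed = 4430.8 * 24 = 106339.2 g/day
Convert g to kg: 106339.2 / 1000 = 106.3392 kg/day

106.3392 kg/day


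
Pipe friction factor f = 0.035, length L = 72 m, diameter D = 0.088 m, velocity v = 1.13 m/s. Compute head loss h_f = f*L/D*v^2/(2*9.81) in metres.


v^2 = 1.13^2 = 1.2769 m^2/s^2
L/D = 72/0.088 = 818.18182
h_f = f*(L/D)*v^2/(2g) = 0.035 * 818.18182 * 1.2769 / 19.62 = 1.8637 m

1.8637 m


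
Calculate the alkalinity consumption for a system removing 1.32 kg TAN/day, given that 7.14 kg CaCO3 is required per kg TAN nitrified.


Alkalinity factor: 7.14 kg CaCO3 consumed per kg TAN nitrified
alk = 1.32 kg TAN * 7.14 = 9.4248 kg CaCO3/day

9.4248 kg CaCO3/day


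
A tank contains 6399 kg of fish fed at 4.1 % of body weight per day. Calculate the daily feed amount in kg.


Feeding rate fraction = 4.1% / 100 = 0.041
Daily feed = 6399 kg * 0.041 = 262.359 kg/day

262.359 kg/day


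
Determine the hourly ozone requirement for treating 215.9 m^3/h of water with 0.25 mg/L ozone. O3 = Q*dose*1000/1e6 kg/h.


O3 demand (mg/h) = Q * dose * 1000 = 215.9 * 0.25 * 1000 = 53975 mg/h
Convert mg to kg: 53975 / 1e6 = 0.053975 kg/h

0.053975 kg/h


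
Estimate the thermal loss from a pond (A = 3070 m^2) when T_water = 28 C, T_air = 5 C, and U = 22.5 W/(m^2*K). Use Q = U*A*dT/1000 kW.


Temperature difference dT = 28 - 5 = 23 K
Heat loss (W) = U * A * dT = 22.5 * 3070 * 23 = 1588725 W
Convert to kW: 1588725 / 1000 = 1588.725 kW

1588.725 kW


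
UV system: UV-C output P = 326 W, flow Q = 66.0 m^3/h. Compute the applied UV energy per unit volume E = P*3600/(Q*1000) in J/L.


Energy delivered per hour = 326 W * 3600 s = 1173600 J/h
Volume treated per hour = 66.0 m^3/h * 1000 = 66000 L/h
dose = 1173600 / 66000 = 17.7818 J/L

17.7818 J/L


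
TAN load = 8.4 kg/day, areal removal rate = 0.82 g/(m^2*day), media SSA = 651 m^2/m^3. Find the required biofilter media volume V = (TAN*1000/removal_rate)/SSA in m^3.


A = 8.4*1000 / 0.82 = 10243.902 m^2
V = 10243.902 / 651 = 15.7356

15.7356 m^3


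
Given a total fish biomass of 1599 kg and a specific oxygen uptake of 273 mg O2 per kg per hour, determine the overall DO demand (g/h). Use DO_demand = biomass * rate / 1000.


Total O2 consumption (mg/h) = 1599 kg * 273 mg/(kg*h) = 436527 mg/h
Convert to g/h: 436527 / 1000 = 436.527 g/h

436.527 g/h


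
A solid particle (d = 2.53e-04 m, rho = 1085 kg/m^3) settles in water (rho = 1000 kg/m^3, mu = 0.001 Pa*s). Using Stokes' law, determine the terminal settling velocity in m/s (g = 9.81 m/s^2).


Density difference: rho_p - rho_f = 1085 - 1000 = 85 kg/m^3
d^2 = (2.53e-04)^2 = 6.4009e-08 m^2
Numerator = (rho_p - rho_f) * g * d^2 = 85 * 9.81 * 6.4009e-08 = 5.3373905e-05
Denominator = 18 * mu = 18 * 0.001 = 0.018
v_s = 5.3373905e-05 / 0.018 = 0.00296522 m/s
Check: Re = rho_f * v_s * d / mu = 1000 * 0.00296522 * 2.53e-04 / 0.001 = 0.75 < 1, so Stokes' law applies.

0.00296522 m/s


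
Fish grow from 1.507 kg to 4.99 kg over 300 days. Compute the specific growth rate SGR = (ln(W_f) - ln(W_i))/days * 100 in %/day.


ln(W_f) = ln(4.99) = 1.6074359
ln(W_i) = ln(1.507) = 0.41012092
ln(W_f) - ln(W_i) = 1.6074359 - 0.41012092 = 1.197315
SGR = 1.197315 / 300 * 100 = 0.399105 %/day

0.399105 %/day


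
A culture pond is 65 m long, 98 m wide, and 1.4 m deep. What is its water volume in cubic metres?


Base area = L * W = 65 * 98 = 6370 m^2
Volume = area * depth = 6370 * 1.4 = 8918 m^3

8918 m^3


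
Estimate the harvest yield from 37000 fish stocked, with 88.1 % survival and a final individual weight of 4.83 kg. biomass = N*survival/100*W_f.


Survivors = 37000 * 88.1/100 = 32597 fish
Harvest biomass = survivors * W_f = 32597 * 4.83 = 157443.51 kg

157443.51 kg


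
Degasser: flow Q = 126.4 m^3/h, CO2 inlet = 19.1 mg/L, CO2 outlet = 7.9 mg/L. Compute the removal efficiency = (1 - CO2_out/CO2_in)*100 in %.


CO2_out / CO2_in = 7.9 / 19.1 = 0.41361257
Fraction remaining = 0.41361257
efficiency = (1 - 0.41361257) * 100 = 58.6387 %

58.6387 %


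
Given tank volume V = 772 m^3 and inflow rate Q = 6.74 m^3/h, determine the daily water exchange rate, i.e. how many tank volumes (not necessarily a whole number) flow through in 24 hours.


Daily flow volume = 6.74 m^3/h * 24 h = 161.76 m^3/day
Exchanges = daily flow / tank volume = 161.76 / 772 = 0.209534 exchanges/day

0.209534 exchanges/day


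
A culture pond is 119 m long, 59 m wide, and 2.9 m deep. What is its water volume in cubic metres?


Base area = L * W = 119 * 59 = 7021 m^2
Volume = area * depth = 7021 * 2.9 = 20360.9 m^3

20360.9 m^3


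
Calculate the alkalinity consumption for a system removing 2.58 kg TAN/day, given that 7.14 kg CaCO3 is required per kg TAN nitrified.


Alkalinity factor: 7.14 kg CaCO3 consumed per kg TAN nitrified
alk = 2.58 kg TAN * 7.14 = 18.4212 kg CaCO3/day

18.4212 kg CaCO3/day


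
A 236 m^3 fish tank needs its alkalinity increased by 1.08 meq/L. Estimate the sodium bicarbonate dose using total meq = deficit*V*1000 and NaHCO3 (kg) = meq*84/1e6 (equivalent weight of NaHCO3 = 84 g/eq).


Tank volume in L = 236 m^3 * 1000 = 236000 L
Total meq required = 1.08 meq/L * 236000 L = 254880 meq
NaHCO3 mass = 254880 meq * 84 mg/meq / 1e6 = 21.4099 kg

21.4099 kg


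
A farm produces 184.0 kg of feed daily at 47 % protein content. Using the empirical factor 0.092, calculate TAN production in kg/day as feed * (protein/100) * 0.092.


Protein in feed = 184.0 * 47/100 = 86.48 kg/day
TAN = protein * 0.092 = 86.48 * 0.092 = 7.95616 kg/day

7.95616 kg/day


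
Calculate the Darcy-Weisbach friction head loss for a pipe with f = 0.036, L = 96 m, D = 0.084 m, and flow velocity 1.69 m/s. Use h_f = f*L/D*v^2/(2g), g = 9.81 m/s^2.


v^2 = 1.69^2 = 2.8561 m^2/s^2
L/D = 96/0.084 = 1142.8571
h_f = f*(L/D)*v^2/(2g) = 0.036 * 1142.8571 * 2.8561 / 19.62 = 5.9892 m

5.9892 m


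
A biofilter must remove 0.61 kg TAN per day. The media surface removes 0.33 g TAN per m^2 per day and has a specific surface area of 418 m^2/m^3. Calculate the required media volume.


A = 0.61*1000 / 0.33 = 1848.4848 m^2
V = 1848.4848 / 418 = 4.42221

4.42221 m^3


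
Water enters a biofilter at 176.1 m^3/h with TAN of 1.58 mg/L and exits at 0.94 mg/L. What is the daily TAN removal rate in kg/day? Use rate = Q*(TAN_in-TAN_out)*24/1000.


Concentration drop: TAN_in - TAN_out = 1.58 - 0.94 = 0.64 mg/L
Hourly TAN removed = Q * dTAN = 176.1 m^3/h * 0.64 mg/L = 112.704 g/h  (m^3/h * mg/L = g/h)
Daily TAN removed = 112.704 * 24 = 2704.896 g/day
Convert to kg/day: 2704.896 / 1000 = 2.704896 kg/day

2.704896 kg/day


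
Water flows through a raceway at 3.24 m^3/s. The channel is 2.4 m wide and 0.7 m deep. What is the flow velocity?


Cross-sectional area = W * d = 2.4 * 0.7 = 1.68 m^2
Velocity = Q / A = 3.24 / 1.68 = 1.92857 m/s

1.92857 m/s


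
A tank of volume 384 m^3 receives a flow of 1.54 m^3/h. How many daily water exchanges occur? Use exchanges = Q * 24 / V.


Daily flow volume = 1.54 m^3/h * 24 h = 36.96 m^3/day
Exchanges = daily flow / tank volume = 36.96 / 384 = 0.09625 exchanges/day

0.09625 exchanges/day


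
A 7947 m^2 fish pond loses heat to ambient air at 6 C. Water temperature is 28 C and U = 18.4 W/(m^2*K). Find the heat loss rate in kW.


Temperature difference dT = 28 - 6 = 22 K
Heat loss (W) = U * A * dT = 18.4 * 7947 * 22 = 3216945.6 W
Convert to kW: 3216945.6 / 1000 = 3216.9456 kW

3216.9456 kW


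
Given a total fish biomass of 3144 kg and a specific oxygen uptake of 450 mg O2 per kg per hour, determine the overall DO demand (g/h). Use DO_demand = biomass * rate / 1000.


Total O2 consumption (mg/h) = 3144 kg * 450 mg/(kg*h) = 1414800 mg/h
Convert to g/h: 1414800 / 1000 = 1414.8 g/h

1414.8 g/h


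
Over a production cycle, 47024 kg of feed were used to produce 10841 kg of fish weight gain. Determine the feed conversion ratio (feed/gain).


FCR = feed consumed / weight gained
FCR = 47024 kg / 10841 kg = 4.33761

4.33761


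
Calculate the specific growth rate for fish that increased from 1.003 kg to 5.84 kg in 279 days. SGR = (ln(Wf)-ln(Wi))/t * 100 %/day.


ln(W_f) = ln(5.84) = 1.7647308
ln(W_i) = ln(1.003) = 0.002995509
ln(W_f) - ln(W_i) = 1.7647308 - 0.002995509 = 1.7617353
SGR = 1.7617353 / 279 * 100 = 0.631446 %/day

0.631446 %/day


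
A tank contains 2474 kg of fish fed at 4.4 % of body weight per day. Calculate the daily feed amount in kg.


Feeding rate fraction = 4.4% / 100 = 0.044
Daily feed = 2474 kg * 0.044 = 108.856 kg/day

108.856 kg/day


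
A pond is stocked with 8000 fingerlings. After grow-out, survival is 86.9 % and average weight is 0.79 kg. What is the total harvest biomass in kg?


Survivors = 8000 * 86.9/100 = 6952 fish
Harvest biomass = survivors * W_f = 6952 * 0.79 = 5492.08 kg

5492.08 kg


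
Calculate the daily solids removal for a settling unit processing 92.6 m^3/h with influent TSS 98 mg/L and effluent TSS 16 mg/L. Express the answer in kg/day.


Concentration drop: TSS_in - TSS_out = 98 - 16 = 82 mg/L
Hourly solids removed = Q * dTSS = 92.6 m^3/h * 82 mg/L = 7593.2 g/h  (m^3/h * mg/L = g/h)
Daily solids removed = 7593.2 * 24 = 182236.8 g/day
Convert g to kg: 182236.8 / 1000 = 182.2368 kg/day

182.2368 kg/day


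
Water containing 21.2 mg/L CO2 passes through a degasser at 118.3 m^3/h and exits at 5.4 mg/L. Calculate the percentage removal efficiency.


CO2_out / CO2_in = 5.4 / 21.2 = 0.25471698
Fraction remaining = 0.25471698
efficiency = (1 - 0.25471698) * 100 = 74.5283 %

74.5283 %


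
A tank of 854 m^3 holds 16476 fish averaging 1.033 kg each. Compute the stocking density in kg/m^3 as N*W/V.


Total biomass = 16476 fish * 1.033 kg = 17019.708 kg
Density = total biomass / volume = 17019.708 / 854 = 19.9294 kg/m^3

19.9294 kg/m^3


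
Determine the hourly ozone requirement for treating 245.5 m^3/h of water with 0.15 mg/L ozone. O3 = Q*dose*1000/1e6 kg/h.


O3 demand (mg/h) = Q * dose * 1000 = 245.5 * 0.15 * 1000 = 36825 mg/h
Convert mg to kg: 36825 / 1e6 = 0.036825 kg/h

0.036825 kg/h


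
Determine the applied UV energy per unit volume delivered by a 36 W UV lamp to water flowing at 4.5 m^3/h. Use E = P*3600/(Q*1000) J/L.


Energy delivered per hour = 36 W * 3600 s = 129600 J/h
Volume treated per hour = 4.5 m^3/h * 1000 = 4500 L/h
dose = 129600 / 4500 = 28.8 J/L

28.8 J/L


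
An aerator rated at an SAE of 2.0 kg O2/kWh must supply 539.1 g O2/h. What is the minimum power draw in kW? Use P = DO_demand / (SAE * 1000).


SAE in g O2/kWh = 2.0 * 1000 = 2000 g/kWh
P = DO_demand / SAE_g = 539.1 / 2000 = 0.26955 kW

0.26955 kW


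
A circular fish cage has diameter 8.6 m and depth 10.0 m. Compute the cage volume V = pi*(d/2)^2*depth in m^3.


r = d/2 = 8.6/2 = 4.3 m
Base area = pi*r^2 = pi*4.3^2 = 58.088048 m^2
Volume = 58.088048 * 10.0 = 580.88 m^3

580.88 m^3


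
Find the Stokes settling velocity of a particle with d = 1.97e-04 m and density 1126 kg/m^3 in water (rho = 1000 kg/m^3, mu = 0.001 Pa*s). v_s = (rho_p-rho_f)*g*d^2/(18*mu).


Density difference: rho_p - rho_f = 1126 - 1000 = 126 kg/m^3
d^2 = (1.97e-04)^2 = 3.8809e-08 m^2
Numerator = (rho_p - rho_f) * g * d^2 = 126 * 9.81 * 3.8809e-08 = 4.7970253e-05
Denominator = 18 * mu = 18 * 0.001 = 0.018
v_s = 4.7970253e-05 / 0.018 = 0.00266501 m/s
Check: Re = rho_f * v_s * d / mu = 1000 * 0.00266501 * 1.97e-04 / 0.001 = 0.525 < 1, so Stokes' law applies.

0.00266501 m/s


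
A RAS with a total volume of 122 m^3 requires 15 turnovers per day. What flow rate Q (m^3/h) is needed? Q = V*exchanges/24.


Daily recirculation volume = 122 m^3 * 15 = 1830 m^3/day
Flow rate Q = daily volume / 24 h = 1830 / 24 = 76.25 m^3/h

76.25 m^3/h


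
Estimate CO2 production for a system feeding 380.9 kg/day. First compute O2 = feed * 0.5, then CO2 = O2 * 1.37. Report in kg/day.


O2 = 380.9 * 0.5 = 190.45
CO2 = 190.45 * 1.37 = 260.9165

260.9165 kg/day


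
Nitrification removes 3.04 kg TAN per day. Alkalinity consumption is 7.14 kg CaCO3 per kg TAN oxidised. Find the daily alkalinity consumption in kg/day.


Alkalinity factor: 7.14 kg CaCO3 consumed per kg TAN nitrified
alk = 3.04 kg TAN * 7.14 = 21.7056 kg CaCO3/day

21.7056 kg CaCO3/day


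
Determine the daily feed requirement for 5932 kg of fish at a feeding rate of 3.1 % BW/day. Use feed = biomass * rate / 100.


Feeding rate fraction = 3.1% / 100 = 0.031
Daily feed = 5932 kg * 0.031 = 183.892 kg/day

183.892 kg/day


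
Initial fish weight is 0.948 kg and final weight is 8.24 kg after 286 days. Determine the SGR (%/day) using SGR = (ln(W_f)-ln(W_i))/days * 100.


ln(W_f) = ln(8.24) = 2.1090003
ln(W_i) = ln(0.948) = -0.053400777
ln(W_f) - ln(W_i) = 2.1090003 - -0.053400777 = 2.1624011
SGR = 2.1624011 / 286 * 100 = 0.756084 %/day

0.756084 %/day


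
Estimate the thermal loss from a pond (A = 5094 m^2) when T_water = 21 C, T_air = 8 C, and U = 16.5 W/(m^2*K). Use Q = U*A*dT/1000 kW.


Temperature difference dT = 21 - 8 = 13 K
Heat loss (W) = U * A * dT = 16.5 * 5094 * 13 = 1092663 W
Convert to kW: 1092663 / 1000 = 1092.663 kW

1092.663 kW


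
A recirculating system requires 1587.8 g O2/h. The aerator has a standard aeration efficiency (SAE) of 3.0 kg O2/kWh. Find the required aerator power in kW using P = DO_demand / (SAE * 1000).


SAE in g O2/kWh = 3.0 * 1000 = 3000 g/kWh
P = DO_demand / SAE_g = 1587.8 / 3000 = 0.529267 kW

0.529267 kW


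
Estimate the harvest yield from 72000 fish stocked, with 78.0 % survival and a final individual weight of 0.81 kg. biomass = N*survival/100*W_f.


Survivors = 72000 * 78.0/100 = 56160 fish
Harvest biomass = survivors * W_f = 56160 * 0.81 = 45489.6 kg

45489.6 kg


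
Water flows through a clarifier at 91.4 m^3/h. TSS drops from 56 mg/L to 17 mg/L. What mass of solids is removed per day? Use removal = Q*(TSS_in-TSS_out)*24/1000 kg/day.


Concentration drop: TSS_in - TSS_out = 56 - 17 = 39 mg/L
Hourly solids removed = Q * dTSS = 91.4 m^3/h * 39 mg/L = 3564.6 g/h  (m^3/h * mg/L = g/h)
Daily solids removed = 3564.6 * 24 = 85550.4 g/day
Convert g to kg: 85550.4 / 1000 = 85.5504 kg/day

85.5504 kg/day


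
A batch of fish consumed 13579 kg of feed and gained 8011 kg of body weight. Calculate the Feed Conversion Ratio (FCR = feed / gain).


FCR = feed consumed / weight gained
FCR = 13579 kg / 8011 kg = 1.69504

1.69504


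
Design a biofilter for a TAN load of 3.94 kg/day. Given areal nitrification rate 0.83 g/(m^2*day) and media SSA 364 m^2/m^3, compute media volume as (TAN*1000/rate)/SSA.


A = 3.94*1000 / 0.83 = 4746.988 m^2
V = 4746.988 / 364 = 13.0412

13.0412 m^3


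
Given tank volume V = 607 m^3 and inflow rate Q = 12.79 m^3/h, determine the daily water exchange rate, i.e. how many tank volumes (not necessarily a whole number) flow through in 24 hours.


Daily flow volume = 12.79 m^3/h * 24 h = 306.96 m^3/day
Exchanges = daily flow / tank volume = 306.96 / 607 = 0.5057 exchanges/day

0.5057 exchanges/day


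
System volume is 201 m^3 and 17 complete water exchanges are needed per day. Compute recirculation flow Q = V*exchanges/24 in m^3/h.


Daily recirculation volume = 201 m^3 * 17 = 3417 m^3/day
Flow rate Q = daily volume / 24 h = 3417 / 24 = 142.375 m^3/h

142.375 m^3/h


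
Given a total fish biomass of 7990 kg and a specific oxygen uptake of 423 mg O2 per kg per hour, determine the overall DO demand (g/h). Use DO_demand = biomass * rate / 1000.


Total O2 consumption (mg/h) = 7990 kg * 423 mg/(kg*h) = 3379770 mg/h
Convert to g/h: 3379770 / 1000 = 3379.77 g/h

3379.77 g/h


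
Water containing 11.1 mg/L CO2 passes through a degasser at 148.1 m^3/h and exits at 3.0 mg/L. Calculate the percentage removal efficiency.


CO2_out / CO2_in = 3.0 / 11.1 = 0.27027027
Fraction remaining = 0.27027027
efficiency = (1 - 0.27027027) * 100 = 72.973 %

72.973 %


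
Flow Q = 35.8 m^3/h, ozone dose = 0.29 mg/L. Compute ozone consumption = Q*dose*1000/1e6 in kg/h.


O3 demand (mg/h) = Q * dose * 1000 = 35.8 * 0.29 * 1000 = 10382 mg/h
Convert mg to kg: 10382 / 1e6 = 0.010382 kg/h

0.010382 kg/h


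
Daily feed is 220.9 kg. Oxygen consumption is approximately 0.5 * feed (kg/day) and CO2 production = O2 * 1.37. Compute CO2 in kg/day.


O2 = 220.9 * 0.5 = 110.45
CO2 = 110.45 * 1.37 = 151.3165

151.3165 kg/day


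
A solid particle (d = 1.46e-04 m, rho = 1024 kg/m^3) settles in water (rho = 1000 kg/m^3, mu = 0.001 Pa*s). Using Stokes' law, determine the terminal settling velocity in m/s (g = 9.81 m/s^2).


Density difference: rho_p - rho_f = 1024 - 1000 = 24 kg/m^3
d^2 = (1.46e-04)^2 = 2.1316e-08 m^2
Numerator = (rho_p - rho_f) * g * d^2 = 24 * 9.81 * 2.1316e-08 = 5.018639e-06
Denominator = 18 * mu = 18 * 0.001 = 0.018
v_s = 5.018639e-06 / 0.018 = 2.78813e-04 m/s
Check: Re = rho_f * v_s * d / mu = 1000 * 2.78813e-04 * 1.46e-04 / 0.001 = 0.0407 < 1, so Stokes' law applies.

2.78813e-04 m/s


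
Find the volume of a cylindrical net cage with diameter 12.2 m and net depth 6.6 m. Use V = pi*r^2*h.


r = d/2 = 12.2/2 = 6.1 m
Base area = pi*r^2 = pi*6.1^2 = 116.89866 m^2
Volume = 116.89866 * 6.6 = 771.531 m^3

771.531 m^3


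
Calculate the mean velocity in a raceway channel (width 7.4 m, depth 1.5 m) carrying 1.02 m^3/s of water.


Cross-sectional area = W * d = 7.4 * 1.5 = 11.1 m^2
Velocity = Q / A = 1.02 / 11.1 = 0.0918919 m/s

0.0918919 m/s


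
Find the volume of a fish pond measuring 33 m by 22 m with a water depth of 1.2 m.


Base area = L * W = 33 * 22 = 726 m^2
Volume = area * depth = 726 * 1.2 = 871.2 m^3

871.2 m^3


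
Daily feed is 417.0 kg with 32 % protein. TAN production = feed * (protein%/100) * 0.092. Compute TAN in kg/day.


Protein in feed = 417.0 * 32/100 = 133.44 kg/day
TAN = protein * 0.092 = 133.44 * 0.092 = 12.27648 kg/day

12.27648 kg/day


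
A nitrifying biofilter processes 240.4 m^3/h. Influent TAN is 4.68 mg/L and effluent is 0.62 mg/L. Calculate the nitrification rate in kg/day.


Concentration drop: TAN_in - TAN_out = 4.68 - 0.62 = 4.06 mg/L
Hourly TAN removed = Q * dTAN = 240.4 m^3/h * 4.06 mg/L = 976.024 g/h  (m^3/h * mg/L = g/h)
Daily TAN removed = 976.024 * 24 = 23424.576 g/day
Convert to kg/day: 23424.576 / 1000 = 23.424576 kg/day

23.424576 kg/day


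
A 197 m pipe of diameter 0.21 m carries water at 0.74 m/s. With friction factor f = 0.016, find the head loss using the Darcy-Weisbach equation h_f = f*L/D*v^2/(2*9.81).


v^2 = 0.74^2 = 0.5476 m^2/s^2
L/D = 197/0.21 = 938.09524
h_f = f*(L/D)*v^2/(2g) = 0.016 * 938.09524 * 0.5476 / 19.62 = 0.41892 m

0.41892 m


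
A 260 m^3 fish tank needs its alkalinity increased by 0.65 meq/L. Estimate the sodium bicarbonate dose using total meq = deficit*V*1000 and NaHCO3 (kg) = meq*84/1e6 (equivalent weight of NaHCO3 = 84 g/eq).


Tank volume in L = 260 m^3 * 1000 = 260000 L
Total meq required = 0.65 meq/L * 260000 L = 169000 meq
NaHCO3 mass = 169000 meq * 84 mg/meq / 1e6 = 14.196 kg

14.196 kg


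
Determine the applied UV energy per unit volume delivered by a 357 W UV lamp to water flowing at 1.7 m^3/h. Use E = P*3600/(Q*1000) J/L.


Energy delivered per hour = 357 W * 3600 s = 1285200 J/h
Volume treated per hour = 1.7 m^3/h * 1000 = 1700 L/h
dose = 1285200 / 1700 = 756 J/L

756 J/L


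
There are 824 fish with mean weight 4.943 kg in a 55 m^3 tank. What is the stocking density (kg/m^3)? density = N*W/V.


Total biomass = 824 fish * 4.943 kg = 4073.032 kg
Density = total biomass / volume = 4073.032 / 55 = 74.0551 kg/m^3

74.0551 kg/m^3


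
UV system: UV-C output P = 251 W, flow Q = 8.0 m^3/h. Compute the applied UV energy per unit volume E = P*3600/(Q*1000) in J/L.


Energy delivered per hour = 251 W * 3600 s = 903600 J/h
Volume treated per hour = 8.0 m^3/h * 1000 = 8000 L/h
dose = 903600 / 8000 = 112.95 J/L

112.95 J/L


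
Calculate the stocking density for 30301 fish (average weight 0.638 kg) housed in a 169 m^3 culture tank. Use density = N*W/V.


Total biomass = 30301 fish * 0.638 kg = 19332.038 kg
Density = total biomass / volume = 19332.038 / 169 = 114.391 kg/m^3

114.391 kg/m^3


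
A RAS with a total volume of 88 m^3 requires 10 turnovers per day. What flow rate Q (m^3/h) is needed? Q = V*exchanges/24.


Daily recirculation volume = 88 m^3 * 10 = 880 m^3/day
Flow rate Q = daily volume / 24 h = 880 / 24 = 36.6667 m^3/h

36.6667 m^3/h


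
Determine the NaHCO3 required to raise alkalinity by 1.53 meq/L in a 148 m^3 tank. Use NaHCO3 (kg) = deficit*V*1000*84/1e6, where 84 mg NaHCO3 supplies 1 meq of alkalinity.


Tank volume in L = 148 m^3 * 1000 = 148000 L
Total meq required = 1.53 meq/L * 148000 L = 226440 meq
NaHCO3 mass = 226440 meq * 84 mg/meq / 1e6 = 19.021 kg

19.021 kg


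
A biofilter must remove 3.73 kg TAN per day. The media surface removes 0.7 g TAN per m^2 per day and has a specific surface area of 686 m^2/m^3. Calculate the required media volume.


A = 3.73*1000 / 0.7 = 5328.5714 m^2
V = 5328.5714 / 686 = 7.7676

7.7676 m^3


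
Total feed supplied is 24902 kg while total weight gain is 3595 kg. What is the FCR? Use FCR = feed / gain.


FCR = feed consumed / weight gained
FCR = 24902 kg / 3595 kg = 6.92684

6.92684


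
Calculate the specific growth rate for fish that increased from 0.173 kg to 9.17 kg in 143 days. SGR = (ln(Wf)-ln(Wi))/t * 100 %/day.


ln(W_f) = ln(9.17) = 2.2159373
ln(W_i) = ln(0.173) = -1.7544637
ln(W_f) - ln(W_i) = 2.2159373 - -1.7544637 = 3.970401
SGR = 3.970401 / 143 * 100 = 2.7765 %/day

2.7765 %/day


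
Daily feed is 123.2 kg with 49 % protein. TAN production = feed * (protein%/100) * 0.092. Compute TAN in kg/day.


Protein in feed = 123.2 * 49/100 = 60.368 kg/day
TAN = protein * 0.092 = 60.368 * 0.092 = 5.553856 kg/day

5.553856 kg/day


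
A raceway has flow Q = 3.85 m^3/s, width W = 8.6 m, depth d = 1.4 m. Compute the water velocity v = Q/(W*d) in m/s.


Cross-sectional area = W * d = 8.6 * 1.4 = 12.04 m^2
Velocity = Q / A = 3.85 / 12.04 = 0.319767 m/s

0.319767 m/s


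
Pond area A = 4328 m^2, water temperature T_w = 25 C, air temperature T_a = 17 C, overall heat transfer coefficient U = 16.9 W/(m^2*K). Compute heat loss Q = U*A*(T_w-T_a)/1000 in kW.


Temperature difference dT = 25 - 17 = 8 K
Heat loss (W) = U * A * dT = 16.9 * 4328 * 8 = 585145.6 W
Convert to kW: 585145.6 / 1000 = 585.1456 kW

585.1456 kW


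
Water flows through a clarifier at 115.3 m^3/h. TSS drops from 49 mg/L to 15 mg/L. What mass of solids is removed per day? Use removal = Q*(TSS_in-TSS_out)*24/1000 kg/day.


Concentration drop: TSS_in - TSS_out = 49 - 15 = 34 mg/L
Hourly solids removed = Q * dTSS = 115.3 m^3/h * 34 mg/L = 3920.2 g/h  (m^3/h * mg/L = g/h)
Daily solids removed = 3920.2 * 24 = 94084.8 g/day
Convert g to kg: 94084.8 / 1000 = 94.0848 kg/day

94.0848 kg/day


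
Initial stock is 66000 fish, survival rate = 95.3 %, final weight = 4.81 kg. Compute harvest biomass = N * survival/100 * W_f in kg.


Survivors = 66000 * 95.3/100 = 62898 fish
Harvest biomass = survivors * W_f = 62898 * 4.81 = 302539.38 kg

302539.38 kg


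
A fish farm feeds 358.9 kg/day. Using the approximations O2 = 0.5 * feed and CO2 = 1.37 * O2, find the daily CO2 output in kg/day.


O2 = 358.9 * 0.5 = 179.45
CO2 = 179.45 * 1.37 = 245.8465

245.8465 kg/day


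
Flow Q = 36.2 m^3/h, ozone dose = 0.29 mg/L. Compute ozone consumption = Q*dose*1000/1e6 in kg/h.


O3 demand (mg/h) = Q * dose * 1000 = 36.2 * 0.29 * 1000 = 10498 mg/h
Convert mg to kg: 10498 / 1e6 = 0.010498 kg/h

0.010498 kg/h


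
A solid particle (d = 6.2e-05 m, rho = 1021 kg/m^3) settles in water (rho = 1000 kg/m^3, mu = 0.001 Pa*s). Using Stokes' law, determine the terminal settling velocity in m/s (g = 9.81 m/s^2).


Density difference: rho_p - rho_f = 1021 - 1000 = 21 kg/m^3
d^2 = (6.2e-05)^2 = 3.844e-09 m^2
Numerator = (rho_p - rho_f) * g * d^2 = 21 * 9.81 * 3.844e-09 = 7.9190244e-07
Denominator = 18 * mu = 18 * 0.001 = 0.018
v_s = 7.9190244e-07 / 0.018 = 4.39946e-05 m/s
Check: Re = rho_f * v_s * d / mu = 1000 * 4.39946e-05 * 6.2e-05 / 0.001 = 0.00273 < 1, so Stokes' law applies.

4.39946e-05 m/s


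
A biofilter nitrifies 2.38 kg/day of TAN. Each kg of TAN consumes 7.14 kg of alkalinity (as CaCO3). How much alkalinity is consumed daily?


Alkalinity factor: 7.14 kg CaCO3 consumed per kg TAN nitrified
alk = 2.38 kg TAN * 7.14 = 16.9932 kg CaCO3/day

16.9932 kg CaCO3/day


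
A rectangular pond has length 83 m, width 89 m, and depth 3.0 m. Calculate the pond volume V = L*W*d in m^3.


Base area = L * W = 83 * 89 = 7387 m^2
Volume = area * depth = 7387 * 3.0 = 22161 m^3

22161 m^3


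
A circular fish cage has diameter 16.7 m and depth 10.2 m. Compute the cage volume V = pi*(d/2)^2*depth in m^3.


r = d/2 = 16.7/2 = 8.35 m
Base area = pi*r^2 = pi*8.35^2 = 219.03969 m^2
Volume = 219.03969 * 10.2 = 2234.2 m^3

2234.2 m^3


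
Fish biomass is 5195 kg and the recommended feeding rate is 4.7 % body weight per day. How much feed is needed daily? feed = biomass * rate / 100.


Feeding rate fraction = 4.7% / 100 = 0.047
Daily feed = 5195 kg * 0.047 = 244.165 kg/day

244.165 kg/day


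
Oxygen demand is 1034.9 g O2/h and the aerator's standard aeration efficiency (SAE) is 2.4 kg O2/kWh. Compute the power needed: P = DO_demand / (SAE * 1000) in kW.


SAE in g O2/kWh = 2.4 * 1000 = 2400 g/kWh
P = DO_demand / SAE_g = 1034.9 / 2400 = 0.431208 kW

0.431208 kW


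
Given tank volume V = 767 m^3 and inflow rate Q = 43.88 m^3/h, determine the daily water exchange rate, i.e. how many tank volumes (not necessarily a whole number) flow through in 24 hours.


Daily flow volume = 43.88 m^3/h * 24 h = 1053.12 m^3/day
Exchanges = daily flow / tank volume = 1053.12 / 767 = 1.37304 exchanges/day

1.37304 exchanges/day


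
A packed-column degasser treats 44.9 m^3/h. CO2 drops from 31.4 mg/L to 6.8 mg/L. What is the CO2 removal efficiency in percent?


CO2_out / CO2_in = 6.8 / 31.4 = 0.21656051
Fraction remaining = 0.21656051
efficiency = (1 - 0.21656051) * 100 = 78.3439 %

78.3439 %


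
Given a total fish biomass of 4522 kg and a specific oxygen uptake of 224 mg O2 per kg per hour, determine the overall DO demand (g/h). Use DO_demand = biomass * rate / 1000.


Total O2 consumption (mg/h) = 4522 kg * 224 mg/(kg*h) = 1012928 mg/h
Convert to g/h: 1012928 / 1000 = 1012.928 g/h

1012.928 g/h


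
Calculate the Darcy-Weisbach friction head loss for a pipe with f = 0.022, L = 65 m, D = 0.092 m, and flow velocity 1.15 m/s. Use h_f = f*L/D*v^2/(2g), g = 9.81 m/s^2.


v^2 = 1.15^2 = 1.3225 m^2/s^2
L/D = 65/0.092 = 706.52174
h_f = f*(L/D)*v^2/(2g) = 0.022 * 706.52174 * 1.3225 / 19.62 = 1.04772 m

1.04772 m


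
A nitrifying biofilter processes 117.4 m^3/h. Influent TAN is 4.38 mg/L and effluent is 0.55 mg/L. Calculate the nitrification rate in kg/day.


Concentration drop: TAN_in - TAN_out = 4.38 - 0.55 = 3.83 mg/L
Hourly TAN removed = Q * dTAN = 117.4 m^3/h * 3.83 mg/L = 449.642 g/h  (m^3/h * mg/L = g/h)
Daily TAN removed = 449.642 * 24 = 10791.408 g/day
Convert to kg/day: 10791.408 / 1000 = 10.791408 kg/day

10.791408 kg/day


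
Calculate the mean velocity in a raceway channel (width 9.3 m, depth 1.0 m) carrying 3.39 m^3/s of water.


Cross-sectional area = W * d = 9.3 * 1.0 = 9.3 m^2
Velocity = Q / A = 3.39 / 9.3 = 0.364516 m/s

0.364516 m/s


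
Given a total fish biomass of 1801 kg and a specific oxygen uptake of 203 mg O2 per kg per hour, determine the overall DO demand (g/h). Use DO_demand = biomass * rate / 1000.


Total O2 consumption (mg/h) = 1801 kg * 203 mg/(kg*h) = 365603 mg/h
Convert to g/h: 365603 / 1000 = 365.603 g/h

365.603 g/h


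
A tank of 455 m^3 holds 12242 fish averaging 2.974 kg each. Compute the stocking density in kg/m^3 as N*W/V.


Total biomass = 12242 fish * 2.974 kg = 36407.708 kg
Density = total biomass / volume = 36407.708 / 455 = 80.0169 kg/m^3

80.0169 kg/m^3


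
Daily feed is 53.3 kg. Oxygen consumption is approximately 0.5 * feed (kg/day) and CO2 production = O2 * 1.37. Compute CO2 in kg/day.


O2 = 53.3 * 0.5 = 26.65
CO2 = 26.65 * 1.37 = 36.5105

36.5105 kg/day


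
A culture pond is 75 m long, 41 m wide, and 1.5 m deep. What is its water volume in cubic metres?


Base area = L * W = 75 * 41 = 3075 m^2
Volume = area * depth = 3075 * 1.5 = 4612.5 m^3

4612.5 m^3


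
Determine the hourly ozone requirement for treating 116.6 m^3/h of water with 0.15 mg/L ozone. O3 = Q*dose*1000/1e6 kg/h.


O3 demand (mg/h) = Q * dose * 1000 = 116.6 * 0.15 * 1000 = 17490 mg/h
Convert mg to kg: 17490 / 1e6 = 0.01749 kg/h

0.01749 kg/h


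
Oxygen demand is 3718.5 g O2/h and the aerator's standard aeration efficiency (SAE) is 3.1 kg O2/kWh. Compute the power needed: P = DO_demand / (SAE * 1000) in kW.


SAE in g O2/kWh = 3.1 * 1000 = 3100 g/kWh
P = DO_demand / SAE_g = 3718.5 / 3100 = 1.19952 kW

1.19952 kW


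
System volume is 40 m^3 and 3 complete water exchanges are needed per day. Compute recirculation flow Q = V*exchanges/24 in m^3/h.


Daily recirculation volume = 40 m^3 * 3 = 120 m^3/day
Flow rate Q = daily volume / 24 h = 120 / 24 = 5 m^3/h

5 m^3/h
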